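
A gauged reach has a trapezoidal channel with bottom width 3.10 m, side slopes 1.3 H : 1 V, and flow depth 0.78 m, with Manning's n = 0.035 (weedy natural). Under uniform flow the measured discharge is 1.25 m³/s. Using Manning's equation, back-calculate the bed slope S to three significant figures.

0.000396

A = (b + z·y)·y = (3.10 + 1.3×0.78)×0.78 = 3.209 m²
P = b + 2y√(1+z²) = 3.10 + 2×0.78×√(1+1.3²) = 5.659 m
R = A/P = 3.209/5.659 = 0.5671 m
S = (Q·n / (1·A·R^(2/3)))² = (1.25×0.035 / (1×3.209×0.6851))² = 0.0003960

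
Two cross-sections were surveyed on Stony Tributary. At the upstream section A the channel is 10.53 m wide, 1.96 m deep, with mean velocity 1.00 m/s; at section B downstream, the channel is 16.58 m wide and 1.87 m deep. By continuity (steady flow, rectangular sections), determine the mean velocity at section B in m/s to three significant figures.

Q = A₁V₁ = (10.53×1.96) × 1.00 = 20.64 m³/s
A₂ = 16.58 × 1.87 = 31.00 m²
V₂ = Q/A₂ = 20.64/31.00 = 0.6657 m/s

0.666 m/s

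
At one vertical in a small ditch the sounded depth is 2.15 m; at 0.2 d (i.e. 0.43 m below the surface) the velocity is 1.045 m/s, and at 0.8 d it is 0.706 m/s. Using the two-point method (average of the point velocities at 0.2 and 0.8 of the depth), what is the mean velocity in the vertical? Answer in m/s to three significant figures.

v̄ = (1.045 + 0.706) / 2 = 0.8755 m/s

0.876 m/s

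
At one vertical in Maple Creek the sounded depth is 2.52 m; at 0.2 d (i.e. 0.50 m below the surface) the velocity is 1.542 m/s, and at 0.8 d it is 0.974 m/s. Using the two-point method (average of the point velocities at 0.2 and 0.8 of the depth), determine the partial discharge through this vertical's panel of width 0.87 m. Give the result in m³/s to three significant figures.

2.76 m³/s

v̄ = (1.542 + 0.974) / 2 = 1.258 m/s
q = v̄ × d × w = 1.258 × 2.52 × 0.87 = 2.758 m³/s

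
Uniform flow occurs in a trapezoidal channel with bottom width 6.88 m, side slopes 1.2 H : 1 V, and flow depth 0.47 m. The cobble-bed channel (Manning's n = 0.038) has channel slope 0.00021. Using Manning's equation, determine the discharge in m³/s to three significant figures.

A = (b + z·y)·y = (6.88 + 1.2×0.47)×0.47 = 3.499 m²
P = b + 2y√(1+z²) = 6.88 + 2×0.47×√(1+1.2²) = 8.348 m
R = A/P = 3.499/8.348 = 0.4191 m
Q = (1/n)·A·R^(2/3)·S^(1/2) = (1/0.038) × 3.499 × 0.4191^(2/3) × 0.00021^(1/2) = 0.7472 m³/s

0.747 m³/s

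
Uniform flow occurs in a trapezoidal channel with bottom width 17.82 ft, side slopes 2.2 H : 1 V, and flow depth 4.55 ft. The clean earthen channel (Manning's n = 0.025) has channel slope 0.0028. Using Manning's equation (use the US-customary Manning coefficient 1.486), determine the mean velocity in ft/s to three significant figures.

A = (b + z·y)·y = (17.82 + 2.2×4.55)×4.55 = 126.6 ft²
P = b + 2y√(1+z²) = 17.82 + 2×4.55×√(1+2.2²) = 39.81 ft
R = A/P = 126.6/39.81 = 3.181 ft
Q = (1.486/n)·A·R^(2/3)·S^(1/2) = (1.486/0.025) × 126.6 × 3.181^(2/3) × 0.0028^(1/2) = 861.4 ft³/s
V = Q/A = 861.4/126.6 = 6.803 ft/s

6.80 ft/s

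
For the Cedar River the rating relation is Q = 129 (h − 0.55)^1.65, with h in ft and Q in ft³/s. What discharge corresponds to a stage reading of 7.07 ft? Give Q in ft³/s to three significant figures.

2850 ft³/s

Q = 129 × (7.07 − 0.55)^1.65 = 129 × 6.52^1.65 = 2845 ft³/s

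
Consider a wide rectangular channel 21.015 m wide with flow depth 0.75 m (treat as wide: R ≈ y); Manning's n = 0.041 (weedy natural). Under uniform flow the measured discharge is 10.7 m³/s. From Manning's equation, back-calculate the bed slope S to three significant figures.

A = b·y = 21.015 × 0.75 = 15.76 m²
Wide channel: R ≈ y = 0.75 m
S = (Q·n / (1·A·R^(2/3)))² = (10.7×0.041 / (1×15.76×0.8255))² = 0.001137

0.00114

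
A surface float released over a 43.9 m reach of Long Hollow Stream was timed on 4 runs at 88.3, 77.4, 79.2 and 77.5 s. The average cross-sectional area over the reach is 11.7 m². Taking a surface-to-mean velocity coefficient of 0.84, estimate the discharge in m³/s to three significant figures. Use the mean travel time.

t̄ = (88.3 + 77.4 + 79.2 + 77.5) / 4 = 80.6 s
v_surface = L / t̄ = 43.9 / 80.6 = 0.5447 m/s
v_mean = 0.84 × 0.5447 = 0.4575 m/s
Q = A × v_mean = 11.7 × 0.4575 = 5.353 m³/s

5.35 m³/s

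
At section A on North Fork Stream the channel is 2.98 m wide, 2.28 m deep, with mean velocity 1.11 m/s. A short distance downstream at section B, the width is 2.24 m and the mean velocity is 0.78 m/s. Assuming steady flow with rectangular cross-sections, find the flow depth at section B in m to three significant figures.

Q = A₁V₁ = (2.98×2.28) × 1.11 = 7.542 m³/s
d₂ = Q/(b₂ V₂) = 7.542/(2.24×0.78) = 4.316 m

4.32 m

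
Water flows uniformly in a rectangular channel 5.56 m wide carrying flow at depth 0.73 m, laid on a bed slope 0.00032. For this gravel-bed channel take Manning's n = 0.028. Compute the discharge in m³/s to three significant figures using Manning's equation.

1.80 m³/s

A = b·y = 5.56 × 0.73 = 4.059 m²
P = b + 2y = 5.56 + 2×0.73 = 7.020 m
R = A/P = 4.059/7.020 = 0.5782 m
Q = (1/n)·A·R^(2/3)·S^(1/2) = (1/0.028) × 4.059 × 0.5782^(2/3) × 0.00032^(1/2) = 1.800 m³/s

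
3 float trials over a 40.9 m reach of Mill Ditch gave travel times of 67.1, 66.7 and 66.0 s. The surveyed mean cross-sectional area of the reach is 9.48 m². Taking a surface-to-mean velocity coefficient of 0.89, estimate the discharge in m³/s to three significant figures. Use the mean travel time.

t̄ = (67.1 + 66.7 + 66.0) / 3 = 66.6 s
v_surface = L / t̄ = 40.9 / 66.6 = 0.6141 m/s
v_mean = 0.89 × 0.6141 = 0.5466 m/s
Q = A × v_mean = 9.48 × 0.5466 = 5.181 m³/s

5.18 m³/s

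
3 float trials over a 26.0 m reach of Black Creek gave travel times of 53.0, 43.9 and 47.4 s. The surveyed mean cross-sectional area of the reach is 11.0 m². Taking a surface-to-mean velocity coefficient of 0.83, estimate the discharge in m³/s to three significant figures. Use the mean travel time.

4.94 m³/s

t̄ = (53.0 + 43.9 + 47.4) / 3 = 48.1 s
v_surface = L / t̄ = 26.0 / 48.1 = 0.5405 m/s
v_mean = 0.83 × 0.5405 = 0.4486 m/s
Q = A × v_mean = 11.0 × 0.4486 = 4.935 m³/s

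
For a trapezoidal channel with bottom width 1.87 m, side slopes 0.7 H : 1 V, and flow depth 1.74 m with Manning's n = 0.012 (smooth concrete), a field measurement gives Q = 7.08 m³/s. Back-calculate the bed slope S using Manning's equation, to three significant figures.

0.000297

A = (b + z·y)·y = (1.87 + 0.7×1.74)×1.74 = 5.373 m²
P = b + 2y√(1+z²) = 1.87 + 2×1.74×√(1+0.7²) = 6.118 m
R = A/P = 5.373/6.118 = 0.8783 m
S = (Q·n / (1·A·R^(2/3)))² = (7.08×0.012 / (1×5.373×0.9171))² = 0.0002973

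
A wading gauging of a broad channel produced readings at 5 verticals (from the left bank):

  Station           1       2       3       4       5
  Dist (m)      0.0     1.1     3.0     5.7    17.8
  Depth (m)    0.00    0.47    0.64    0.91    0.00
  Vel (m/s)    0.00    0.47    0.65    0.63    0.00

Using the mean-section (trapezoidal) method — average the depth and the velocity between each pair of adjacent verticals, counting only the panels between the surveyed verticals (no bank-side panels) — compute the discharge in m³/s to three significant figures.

Panel 1-2: Δb = 1.1 m, d̄ = (0.00+0.47)/2 = 0.235, v̄ = (0.00+0.47)/2 = 0.235 → q = 1.1×0.235×0.235 = 0.06075 m³/s
Panel 2-3: Δb = 1.9 m, d̄ = (0.47+0.64)/2 = 0.555, v̄ = (0.47+0.65)/2 = 0.56 → q = 1.9×0.555×0.56 = 0.5905 m³/s
Panel 3-4: Δb = 2.7 m, d̄ = (0.64+0.91)/2 = 0.775, v̄ = (0.65+0.63)/2 = 0.64 → q = 2.7×0.775×0.64 = 1.339 m³/s
Panel 4-5: Δb = 12.1 m, d̄ = (0.91+0.00)/2 = 0.455, v̄ = (0.63+0.00)/2 = 0.315 → q = 12.1×0.455×0.315 = 1.734 m³/s
Q = Σ q = 3.725 m³/s

3.72 m³/s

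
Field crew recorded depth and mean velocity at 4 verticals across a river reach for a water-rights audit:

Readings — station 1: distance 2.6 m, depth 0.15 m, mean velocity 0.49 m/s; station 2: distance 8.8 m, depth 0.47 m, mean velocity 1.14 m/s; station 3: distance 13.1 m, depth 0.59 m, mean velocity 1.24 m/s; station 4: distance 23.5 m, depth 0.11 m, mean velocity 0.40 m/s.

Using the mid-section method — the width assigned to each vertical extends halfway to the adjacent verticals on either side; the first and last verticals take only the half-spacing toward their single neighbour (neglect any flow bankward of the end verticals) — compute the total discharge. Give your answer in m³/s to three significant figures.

8.65 m³/s

w_1 = (8.8 − 2.6)/2 = 3.1 m; q_1 = 0.49 × 0.15 × 3.1 = 0.2279 m³/s
w_2 = (13.1 − 2.6)/2 = 5.25 m; q_2 = 1.14 × 0.47 × 5.25 = 2.813 m³/s
w_3 = (23.5 − 8.8)/2 = 7.35 m; q_3 = 1.24 × 0.59 × 7.35 = 5.377 m³/s
w_4 = (23.5 − 13.1)/2 = 5.2 m; q_4 = 0.40 × 0.11 × 5.2 = 0.2288 m³/s
Q = Σ qᵢ = 8.647 m³/s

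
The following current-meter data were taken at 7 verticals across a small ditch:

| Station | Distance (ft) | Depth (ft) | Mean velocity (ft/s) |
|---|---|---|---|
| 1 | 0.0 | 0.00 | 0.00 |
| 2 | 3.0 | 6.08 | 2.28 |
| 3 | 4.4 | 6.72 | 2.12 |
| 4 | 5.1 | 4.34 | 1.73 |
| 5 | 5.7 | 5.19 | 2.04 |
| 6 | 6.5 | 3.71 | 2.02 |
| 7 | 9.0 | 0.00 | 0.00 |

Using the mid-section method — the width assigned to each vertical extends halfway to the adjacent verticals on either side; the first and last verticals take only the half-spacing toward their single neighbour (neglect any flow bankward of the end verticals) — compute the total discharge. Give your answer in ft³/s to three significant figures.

70.1 ft³/s

w_2 = (4.4 − 0.0)/2 = 2.2 ft; q_2 = 2.28 × 6.08 × 2.2 = 30.50 ft³/s
w_3 = (5.1 − 3.0)/2 = 1.05 ft; q_3 = 2.12 × 6.72 × 1.05 = 14.96 ft³/s
w_4 = (5.7 − 4.4)/2 = 0.65 ft; q_4 = 1.73 × 4.34 × 0.65 = 4.880 ft³/s
w_5 = (6.5 − 5.1)/2 = 0.7 ft; q_5 = 2.04 × 5.19 × 0.7 = 7.411 ft³/s
w_6 = (9.0 − 5.7)/2 = 1.65 ft; q_6 = 2.02 × 3.71 × 1.65 = 12.37 ft³/s
Stations 1, 7 contribute zero (depth or velocity is 0).
Q = Σ qᵢ = 70.11 ft³/s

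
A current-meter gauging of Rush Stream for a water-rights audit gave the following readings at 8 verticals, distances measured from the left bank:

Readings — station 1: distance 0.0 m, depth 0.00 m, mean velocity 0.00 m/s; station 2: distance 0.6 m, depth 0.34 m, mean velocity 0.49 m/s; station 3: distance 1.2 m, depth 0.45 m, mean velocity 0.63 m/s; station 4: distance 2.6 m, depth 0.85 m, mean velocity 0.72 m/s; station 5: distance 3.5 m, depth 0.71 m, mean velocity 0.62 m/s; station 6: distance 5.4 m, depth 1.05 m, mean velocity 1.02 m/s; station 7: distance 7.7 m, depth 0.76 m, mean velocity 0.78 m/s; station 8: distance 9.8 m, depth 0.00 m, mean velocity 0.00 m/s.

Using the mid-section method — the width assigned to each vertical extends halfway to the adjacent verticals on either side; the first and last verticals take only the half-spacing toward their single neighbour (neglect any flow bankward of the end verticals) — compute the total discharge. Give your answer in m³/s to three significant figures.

w_2 = (1.2 − 0.0)/2 = 0.6 m; q_2 = 0.49 × 0.34 × 0.6 = 0.09996 m³/s
w_3 = (2.6 − 0.6)/2 = 1 m; q_3 = 0.63 × 0.45 × 1 = 0.2835 m³/s
w_4 = (3.5 − 1.2)/2 = 1.15 m; q_4 = 0.72 × 0.85 × 1.15 = 0.7038 m³/s
w_5 = (5.4 − 2.6)/2 = 1.4 m; q_5 = 0.62 × 0.71 × 1.4 = 0.6163 m³/s
w_6 = (7.7 − 3.5)/2 = 2.1 m; q_6 = 1.02 × 1.05 × 2.1 = 2.249 m³/s
w_7 = (9.8 − 5.4)/2 = 2.2 m; q_7 = 0.78 × 0.76 × 2.2 = 1.304 m³/s
Stations 1, 8 contribute zero (depth or velocity is 0).
Q = Σ qᵢ = 5.257 m³/s

5.26 m³/s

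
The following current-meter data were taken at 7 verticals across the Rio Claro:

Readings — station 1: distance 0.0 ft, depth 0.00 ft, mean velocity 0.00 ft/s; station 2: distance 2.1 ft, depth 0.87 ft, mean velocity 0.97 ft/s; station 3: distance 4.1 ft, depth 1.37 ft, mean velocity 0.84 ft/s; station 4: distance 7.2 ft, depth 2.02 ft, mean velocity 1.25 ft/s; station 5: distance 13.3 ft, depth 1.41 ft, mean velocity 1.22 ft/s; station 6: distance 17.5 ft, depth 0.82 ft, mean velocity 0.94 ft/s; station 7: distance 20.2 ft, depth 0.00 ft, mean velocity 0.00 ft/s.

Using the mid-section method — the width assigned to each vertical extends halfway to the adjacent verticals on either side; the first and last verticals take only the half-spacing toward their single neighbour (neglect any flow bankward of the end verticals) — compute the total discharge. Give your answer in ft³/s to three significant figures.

27.8 ft³/s

w_2 = (4.1 − 0.0)/2 = 2.05 ft; q_2 = 0.97 × 0.87 × 2.05 = 1.730 ft³/s
w_3 = (7.2 − 2.1)/2 = 2.55 ft; q_3 = 0.84 × 1.37 × 2.55 = 2.935 ft³/s
w_4 = (13.3 − 4.1)/2 = 4.6 ft; q_4 = 1.25 × 2.02 × 4.6 = 11.62 ft³/s
w_5 = (17.5 − 7.2)/2 = 5.15 ft; q_5 = 1.22 × 1.41 × 5.15 = 8.859 ft³/s
w_6 = (20.2 − 13.3)/2 = 3.45 ft; q_6 = 0.94 × 0.82 × 3.45 = 2.659 ft³/s
Stations 1, 7 contribute zero (depth or velocity is 0).
Q = Σ qᵢ = 27.80 ft³/s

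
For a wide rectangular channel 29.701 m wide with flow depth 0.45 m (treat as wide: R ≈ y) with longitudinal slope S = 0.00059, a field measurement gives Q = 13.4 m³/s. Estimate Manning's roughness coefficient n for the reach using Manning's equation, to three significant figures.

A = b·y = 29.701 × 0.45 = 13.37 m²
Wide channel: R ≈ y = 0.45 m
n = (1/Q)·A·R^(2/3)·S^(1/2) = (1/13.4) × 13.37 × 0.5872 × 0.02429 = 0.01423

0.0142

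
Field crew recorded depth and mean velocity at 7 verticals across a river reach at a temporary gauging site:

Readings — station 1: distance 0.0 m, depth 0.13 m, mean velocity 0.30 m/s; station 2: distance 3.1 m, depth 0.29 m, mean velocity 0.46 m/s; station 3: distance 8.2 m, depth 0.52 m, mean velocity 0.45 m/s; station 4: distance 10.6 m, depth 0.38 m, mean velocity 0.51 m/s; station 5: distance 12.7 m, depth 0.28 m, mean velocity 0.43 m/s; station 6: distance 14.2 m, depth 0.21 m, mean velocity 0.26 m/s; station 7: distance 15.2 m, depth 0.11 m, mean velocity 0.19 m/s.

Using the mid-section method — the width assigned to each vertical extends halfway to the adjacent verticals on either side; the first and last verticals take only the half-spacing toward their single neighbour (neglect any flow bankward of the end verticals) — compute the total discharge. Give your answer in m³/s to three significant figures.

2.22 m³/s

w_1 = (3.1 − 0.0)/2 = 1.55 m; q_1 = 0.30 × 0.13 × 1.55 = 0.06045 m³/s
w_2 = (8.2 − 0.0)/2 = 4.1 m; q_2 = 0.46 × 0.29 × 4.1 = 0.5469 m³/s
w_3 = (10.6 − 3.1)/2 = 3.75 m; q_3 = 0.45 × 0.52 × 3.75 = 0.8775 m³/s
w_4 = (12.7 − 8.2)/2 = 2.25 m; q_4 = 0.51 × 0.38 × 2.25 = 0.4361 m³/s
w_5 = (14.2 − 10.6)/2 = 1.8 m; q_5 = 0.43 × 0.28 × 1.8 = 0.2167 m³/s
w_6 = (15.2 − 12.7)/2 = 1.25 m; q_6 = 0.26 × 0.21 × 1.25 = 0.06825 m³/s
w_7 = (15.2 − 14.2)/2 = 0.5 m; q_7 = 0.19 × 0.11 × 0.5 = 0.01045 m³/s
Q = Σ qᵢ = 2.216 m³/s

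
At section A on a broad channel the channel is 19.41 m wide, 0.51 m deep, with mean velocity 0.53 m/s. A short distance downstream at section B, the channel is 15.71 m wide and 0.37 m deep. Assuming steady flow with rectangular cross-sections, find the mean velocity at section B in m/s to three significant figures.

0.903 m/s

Q = A₁V₁ = (19.41×0.51) × 0.53 = 5.247 m³/s
A₂ = 15.71 × 0.37 = 5.813 m²
V₂ = Q/A₂ = 5.247/5.813 = 0.9026 m/s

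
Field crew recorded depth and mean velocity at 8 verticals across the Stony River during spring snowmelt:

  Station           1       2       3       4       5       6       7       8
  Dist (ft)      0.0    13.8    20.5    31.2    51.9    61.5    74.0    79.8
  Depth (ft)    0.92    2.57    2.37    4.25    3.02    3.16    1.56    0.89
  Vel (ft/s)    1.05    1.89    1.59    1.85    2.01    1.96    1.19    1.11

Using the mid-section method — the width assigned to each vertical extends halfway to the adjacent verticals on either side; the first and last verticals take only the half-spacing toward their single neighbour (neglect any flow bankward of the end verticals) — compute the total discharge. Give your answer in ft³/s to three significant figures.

w_1 = (13.8 − 0.0)/2 = 6.9 ft; q_1 = 1.05 × 0.92 × 6.9 = 6.665 ft³/s
w_2 = (20.5 − 0.0)/2 = 10.25 ft; q_2 = 1.89 × 2.57 × 10.25 = 49.79 ft³/s
w_3 = (31.2 − 13.8)/2 = 8.7 ft; q_3 = 1.59 × 2.37 × 8.7 = 32.78 ft³/s
w_4 = (51.9 − 20.5)/2 = 15.7 ft; q_4 = 1.85 × 4.25 × 15.7 = 123.4 ft³/s
w_5 = (61.5 − 31.2)/2 = 15.15 ft; q_5 = 2.01 × 3.02 × 15.15 = 91.96 ft³/s
w_6 = (74.0 − 51.9)/2 = 11.05 ft; q_6 = 1.96 × 3.16 × 11.05 = 68.44 ft³/s
w_7 = (79.8 − 61.5)/2 = 9.15 ft; q_7 = 1.19 × 1.56 × 9.15 = 16.99 ft³/s
w_8 = (79.8 − 74.0)/2 = 2.9 ft; q_8 = 1.11 × 0.89 × 2.9 = 2.865 ft³/s
Q = Σ qᵢ = 392.9 ft³/s

393 ft³/s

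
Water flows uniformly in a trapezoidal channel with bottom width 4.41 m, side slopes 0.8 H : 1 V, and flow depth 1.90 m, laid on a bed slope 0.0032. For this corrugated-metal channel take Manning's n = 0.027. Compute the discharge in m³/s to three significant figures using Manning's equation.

26.9 m³/s

A = (b + z·y)·y = (4.41 + 0.8×1.90)×1.90 = 11.27 m²
P = b + 2y√(1+z²) = 4.41 + 2×1.90×√(1+0.8²) = 9.276 m
R = A/P = 11.27/9.276 = 1.215 m
Q = (1/n)·A·R^(2/3)·S^(1/2) = (1/0.027) × 11.27 × 1.215^(2/3) × 0.0032^(1/2) = 26.87 m³/s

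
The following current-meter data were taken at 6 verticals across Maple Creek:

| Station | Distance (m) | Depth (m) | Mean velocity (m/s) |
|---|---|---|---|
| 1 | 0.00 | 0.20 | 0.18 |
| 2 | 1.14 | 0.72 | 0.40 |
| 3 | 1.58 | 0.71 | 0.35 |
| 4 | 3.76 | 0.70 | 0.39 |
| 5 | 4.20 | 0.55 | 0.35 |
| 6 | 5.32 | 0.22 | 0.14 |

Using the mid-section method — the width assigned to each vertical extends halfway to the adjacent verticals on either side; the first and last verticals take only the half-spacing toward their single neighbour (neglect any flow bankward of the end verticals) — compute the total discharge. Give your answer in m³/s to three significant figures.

1.10 m³/s

w_1 = (1.14 − 0.00)/2 = 0.57 m; q_1 = 0.18 × 0.20 × 0.57 = 0.02052 m³/s
w_2 = (1.58 − 0.00)/2 = 0.79 m; q_2 = 0.40 × 0.72 × 0.79 = 0.2275 m³/s
w_3 = (3.76 − 1.14)/2 = 1.31 m; q_3 = 0.35 × 0.71 × 1.31 = 0.3255 m³/s
w_4 = (4.20 − 1.58)/2 = 1.31 m; q_4 = 0.39 × 0.70 × 1.31 = 0.3576 m³/s
w_5 = (5.32 − 3.76)/2 = 0.78 m; q_5 = 0.35 × 0.55 × 0.78 = 0.1502 m³/s
w_6 = (5.32 − 4.20)/2 = 0.56 m; q_6 = 0.14 × 0.22 × 0.56 = 0.01725 m³/s
Q = Σ qᵢ = 1.099 m³/s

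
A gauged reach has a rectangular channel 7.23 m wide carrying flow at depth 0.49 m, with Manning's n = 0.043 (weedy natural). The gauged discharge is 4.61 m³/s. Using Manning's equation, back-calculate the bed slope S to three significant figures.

A = b·y = 7.23 × 0.49 = 3.543 m²
P = b + 2y = 7.23 + 2×0.49 = 8.210 m
R = A/P = 3.543/8.210 = 0.4315 m
S = (Q·n / (1·A·R^(2/3)))² = (4.61×0.043 / (1×3.543×0.5710))² = 0.009602

0.00960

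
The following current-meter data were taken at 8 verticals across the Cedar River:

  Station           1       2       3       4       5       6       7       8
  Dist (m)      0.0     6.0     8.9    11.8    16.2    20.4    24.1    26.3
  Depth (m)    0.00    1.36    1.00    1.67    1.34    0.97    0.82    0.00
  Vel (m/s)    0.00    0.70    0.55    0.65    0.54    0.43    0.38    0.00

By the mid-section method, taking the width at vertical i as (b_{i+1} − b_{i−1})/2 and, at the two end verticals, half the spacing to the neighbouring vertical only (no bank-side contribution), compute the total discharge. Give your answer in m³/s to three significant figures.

w_2 = (8.9 − 0.0)/2 = 4.45 m; q_2 = 0.70 × 1.36 × 4.45 = 4.236 m³/s
w_3 = (11.8 − 6.0)/2 = 2.9 m; q_3 = 0.55 × 1.00 × 2.9 = 1.595 m³/s
w_4 = (16.2 − 8.9)/2 = 3.65 m; q_4 = 0.65 × 1.67 × 3.65 = 3.962 m³/s
w_5 = (20.4 − 11.8)/2 = 4.3 m; q_5 = 0.54 × 1.34 × 4.3 = 3.111 m³/s
w_6 = (24.1 − 16.2)/2 = 3.95 m; q_6 = 0.43 × 0.97 × 3.95 = 1.648 m³/s
w_7 = (26.3 − 20.4)/2 = 2.95 m; q_7 = 0.38 × 0.82 × 2.95 = 0.9192 m³/s
Stations 1, 8 contribute zero (depth or velocity is 0).
Q = Σ qᵢ = 15.47 m³/s

15.5 m³/s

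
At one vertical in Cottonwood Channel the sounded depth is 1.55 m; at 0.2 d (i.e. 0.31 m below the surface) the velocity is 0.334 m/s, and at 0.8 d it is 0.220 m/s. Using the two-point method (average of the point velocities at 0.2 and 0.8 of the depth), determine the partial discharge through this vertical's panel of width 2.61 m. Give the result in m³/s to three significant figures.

v̄ = (0.334 + 0.220) / 2 = 0.2770 m/s
q = v̄ × d × w = 0.2770 × 1.55 × 2.61 = 1.121 m³/s

1.12 m³/s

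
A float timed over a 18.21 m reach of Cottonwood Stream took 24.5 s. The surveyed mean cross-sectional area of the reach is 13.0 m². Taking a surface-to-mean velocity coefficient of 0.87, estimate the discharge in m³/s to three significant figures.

8.41 m³/s

v_surface = L / t̄ = 18.21 / 24.5 = 0.7433 m/s
v_mean = 0.87 × 0.7433 = 0.6466 m/s
Q = A × v_mean = 13.0 × 0.6466 = 8.406 m³/s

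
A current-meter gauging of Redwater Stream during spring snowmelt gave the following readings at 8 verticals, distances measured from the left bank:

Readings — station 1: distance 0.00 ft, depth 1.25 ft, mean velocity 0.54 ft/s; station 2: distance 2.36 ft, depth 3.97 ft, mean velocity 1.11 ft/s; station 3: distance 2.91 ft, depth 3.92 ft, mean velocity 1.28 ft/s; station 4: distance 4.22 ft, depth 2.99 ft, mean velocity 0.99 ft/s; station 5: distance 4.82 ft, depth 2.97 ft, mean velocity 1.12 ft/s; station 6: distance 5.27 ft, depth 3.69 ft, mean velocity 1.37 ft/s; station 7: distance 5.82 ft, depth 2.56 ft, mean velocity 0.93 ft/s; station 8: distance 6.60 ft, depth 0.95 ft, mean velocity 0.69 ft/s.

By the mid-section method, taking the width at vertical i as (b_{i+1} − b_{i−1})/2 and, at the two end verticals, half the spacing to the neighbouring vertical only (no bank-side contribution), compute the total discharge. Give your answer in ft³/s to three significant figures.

20.8 ft³/s

w_1 = (2.36 − 0.00)/2 = 1.18 ft; q_1 = 0.54 × 1.25 × 1.18 = 0.7965 ft³/s
w_2 = (2.91 − 0.00)/2 = 1.455 ft; q_2 = 1.11 × 3.97 × 1.455 = 6.412 ft³/s
w_3 = (4.22 − 2.36)/2 = 0.93 ft; q_3 = 1.28 × 3.92 × 0.93 = 4.666 ft³/s
w_4 = (4.82 − 2.91)/2 = 0.955 ft; q_4 = 0.99 × 2.99 × 0.955 = 2.827 ft³/s
w_5 = (5.27 − 4.22)/2 = 0.525 ft; q_5 = 1.12 × 2.97 × 0.525 = 1.746 ft³/s
w_6 = (5.82 − 4.82)/2 = 0.5 ft; q_6 = 1.37 × 3.69 × 0.5 = 2.528 ft³/s
w_7 = (6.60 − 5.27)/2 = 0.665 ft; q_7 = 0.93 × 2.56 × 0.665 = 1.583 ft³/s
w_8 = (6.60 − 5.82)/2 = 0.39 ft; q_8 = 0.69 × 0.95 × 0.39 = 0.2556 ft³/s
Q = Σ qᵢ = 20.81 ft³/s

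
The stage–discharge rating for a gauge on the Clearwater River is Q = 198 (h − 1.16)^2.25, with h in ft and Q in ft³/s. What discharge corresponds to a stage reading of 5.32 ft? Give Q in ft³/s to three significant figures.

Q = 198 × (5.32 − 1.16)^2.25 = 198 × 4.16^2.25 = 4894 ft³/s

4890 ft³/s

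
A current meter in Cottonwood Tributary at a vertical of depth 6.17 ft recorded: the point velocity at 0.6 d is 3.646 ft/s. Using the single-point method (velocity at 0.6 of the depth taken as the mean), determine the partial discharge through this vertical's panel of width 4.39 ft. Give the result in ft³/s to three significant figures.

v̄ = v₀.₆ = 3.646 ft/s
q = v̄ × d × w = 3.646 × 6.17 × 4.39 = 98.76 ft³/s

98.8 ft³/s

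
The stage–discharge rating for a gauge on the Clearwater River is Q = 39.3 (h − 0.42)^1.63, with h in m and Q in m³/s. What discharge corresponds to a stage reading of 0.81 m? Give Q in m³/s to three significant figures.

8.47 m³/s

Q = 39.3 × (0.81 − 0.42)^1.63 = 39.3 × 0.39^1.63 = 8.469 m³/s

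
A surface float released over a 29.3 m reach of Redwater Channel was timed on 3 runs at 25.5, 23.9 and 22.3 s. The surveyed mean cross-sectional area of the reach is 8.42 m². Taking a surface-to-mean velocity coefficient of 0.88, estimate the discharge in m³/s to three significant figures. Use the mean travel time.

t̄ = (25.5 + 23.9 + 22.3) / 3 = 23.9 s
v_surface = L / t̄ = 29.3 / 23.9 = 1.226 m/s
v_mean = 0.88 × 1.226 = 1.079 m/s
Q = A × v_mean = 8.42 × 1.079 = 9.084 m³/s

9.08 m³/s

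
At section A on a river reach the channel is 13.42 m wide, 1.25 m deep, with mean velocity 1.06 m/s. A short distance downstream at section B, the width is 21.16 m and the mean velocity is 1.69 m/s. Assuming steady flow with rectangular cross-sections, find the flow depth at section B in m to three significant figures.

0.497 m

Q = A₁V₁ = (13.42×1.25) × 1.06 = 17.78 m³/s
d₂ = Q/(b₂ V₂) = 17.78/(21.16×1.69) = 0.4972 m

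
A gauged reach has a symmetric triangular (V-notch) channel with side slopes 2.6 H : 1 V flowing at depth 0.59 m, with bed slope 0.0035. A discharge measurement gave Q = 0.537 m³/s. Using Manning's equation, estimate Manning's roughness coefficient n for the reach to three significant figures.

0.0422

A = z·y² = 2.6×0.59² = 0.9051 m²
P = 2y√(1+z²) = 2×0.59×√(1+2.6²) = 3.287 m
R = A/P = 0.9051/3.287 = 0.2753 m
n = (1/Q)·A·R^(2/3)·S^(1/2) = (1/0.537) × 0.9051 × 0.4232 × 0.05916 = 0.04220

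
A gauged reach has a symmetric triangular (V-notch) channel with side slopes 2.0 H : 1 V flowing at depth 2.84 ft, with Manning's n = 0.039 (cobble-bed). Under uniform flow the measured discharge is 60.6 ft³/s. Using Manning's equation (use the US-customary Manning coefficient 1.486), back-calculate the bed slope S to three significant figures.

A = z·y² = 2.0×2.84² = 16.13 ft²
P = 2y√(1+z²) = 2×2.84×√(1+2.0²) = 12.70 ft
R = A/P = 16.13/12.70 = 1.270 ft
S = (Q·n / (1.486·A·R^(2/3)))² = (60.6×0.039 / (1.486×16.13×1.173))² = 0.007067

0.00707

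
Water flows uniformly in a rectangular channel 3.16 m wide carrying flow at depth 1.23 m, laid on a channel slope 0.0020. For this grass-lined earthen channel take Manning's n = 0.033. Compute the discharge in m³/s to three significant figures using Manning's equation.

4.12 m³/s

A = b·y = 3.16 × 1.23 = 3.887 m²
P = b + 2y = 3.16 + 2×1.23 = 5.620 m
R = A/P = 3.887/5.620 = 0.6916 m
Q = (1/n)·A·R^(2/3)·S^(1/2) = (1/0.033) × 3.887 × 0.6916^(2/3) × 0.0020^(1/2) = 4.119 m³/s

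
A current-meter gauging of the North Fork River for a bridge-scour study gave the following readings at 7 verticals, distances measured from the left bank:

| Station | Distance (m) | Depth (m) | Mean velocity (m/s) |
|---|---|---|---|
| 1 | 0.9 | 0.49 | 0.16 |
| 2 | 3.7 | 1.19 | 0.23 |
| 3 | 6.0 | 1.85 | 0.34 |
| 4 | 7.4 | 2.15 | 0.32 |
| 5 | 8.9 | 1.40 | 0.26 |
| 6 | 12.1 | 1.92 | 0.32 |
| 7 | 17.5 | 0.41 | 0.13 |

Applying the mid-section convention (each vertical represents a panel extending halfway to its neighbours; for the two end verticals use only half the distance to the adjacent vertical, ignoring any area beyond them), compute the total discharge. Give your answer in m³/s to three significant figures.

6.61 m³/s

w_1 = (3.7 − 0.9)/2 = 1.4 m; q_1 = 0.16 × 0.49 × 1.4 = 0.1098 m³/s
w_2 = (6.0 − 0.9)/2 = 2.55 m; q_2 = 0.23 × 1.19 × 2.55 = 0.6979 m³/s
w_3 = (7.4 − 3.7)/2 = 1.85 m; q_3 = 0.34 × 1.85 × 1.85 = 1.164 m³/s
w_4 = (8.9 − 6.0)/2 = 1.45 m; q_4 = 0.32 × 2.15 × 1.45 = 0.9976 m³/s
w_5 = (12.1 − 7.4)/2 = 2.35 m; q_5 = 0.26 × 1.40 × 2.35 = 0.8554 m³/s
w_6 = (17.5 − 8.9)/2 = 4.3 m; q_6 = 0.32 × 1.92 × 4.3 = 2.642 m³/s
w_7 = (17.5 − 12.1)/2 = 2.7 m; q_7 = 0.13 × 0.41 × 2.7 = 0.1439 m³/s
Q = Σ qᵢ = 6.610 m³/s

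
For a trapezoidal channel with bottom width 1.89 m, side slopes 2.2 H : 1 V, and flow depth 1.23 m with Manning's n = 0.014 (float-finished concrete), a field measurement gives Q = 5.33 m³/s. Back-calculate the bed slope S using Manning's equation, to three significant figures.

A = (b + z·y)·y = (1.89 + 2.2×1.23)×1.23 = 5.653 m²
P = b + 2y√(1+z²) = 1.89 + 2×1.23×√(1+2.2²) = 7.835 m
R = A/P = 5.653/7.835 = 0.7215 m
S = (Q·n / (1·A·R^(2/3)))² = (5.33×0.014 / (1×5.653×0.8045))² = 0.0002692

0.000269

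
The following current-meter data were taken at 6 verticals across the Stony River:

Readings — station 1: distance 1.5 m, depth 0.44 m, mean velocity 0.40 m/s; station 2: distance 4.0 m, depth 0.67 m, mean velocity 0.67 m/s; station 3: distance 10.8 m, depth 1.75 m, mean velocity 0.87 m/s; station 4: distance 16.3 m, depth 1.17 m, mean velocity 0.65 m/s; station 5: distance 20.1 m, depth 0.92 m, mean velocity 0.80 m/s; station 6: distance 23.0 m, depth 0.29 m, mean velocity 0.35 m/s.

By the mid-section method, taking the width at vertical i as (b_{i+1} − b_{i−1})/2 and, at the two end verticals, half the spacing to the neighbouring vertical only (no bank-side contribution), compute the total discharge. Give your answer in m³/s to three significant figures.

17.8 m³/s

w_1 = (4.0 − 1.5)/2 = 1.25 m; q_1 = 0.40 × 0.44 × 1.25 = 0.2200 m³/s
w_2 = (10.8 − 1.5)/2 = 4.65 m; q_2 = 0.67 × 0.67 × 4.65 = 2.087 m³/s
w_3 = (16.3 − 4.0)/2 = 6.15 m; q_3 = 0.87 × 1.75 × 6.15 = 9.363 m³/s
w_4 = (20.1 − 10.8)/2 = 4.65 m; q_4 = 0.65 × 1.17 × 4.65 = 3.536 m³/s
w_5 = (23.0 − 16.3)/2 = 3.35 m; q_5 = 0.80 × 0.92 × 3.35 = 2.466 m³/s
w_6 = (23.0 − 20.1)/2 = 1.45 m; q_6 = 0.35 × 0.29 × 1.45 = 0.1472 m³/s
Q = Σ qᵢ = 17.82 m³/s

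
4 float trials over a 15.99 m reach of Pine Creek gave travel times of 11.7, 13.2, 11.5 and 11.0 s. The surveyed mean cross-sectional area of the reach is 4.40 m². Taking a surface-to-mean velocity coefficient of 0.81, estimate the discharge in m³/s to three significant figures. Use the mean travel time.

4.81 m³/s

t̄ = (11.7 + 13.2 + 11.5 + 11.0) / 4 = 11.85 s
v_surface = L / t̄ = 15.99 / 11.85 = 1.349 m/s
v_mean = 0.81 × 1.349 = 1.093 m/s
Q = A × v_mean = 4.40 × 1.093 = 4.809 m³/s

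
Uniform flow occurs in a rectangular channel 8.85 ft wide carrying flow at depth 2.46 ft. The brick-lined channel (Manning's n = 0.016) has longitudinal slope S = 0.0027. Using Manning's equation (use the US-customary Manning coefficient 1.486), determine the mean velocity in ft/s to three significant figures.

6.55 ft/s

A = b·y = 8.85 × 2.46 = 21.77 ft²
P = b + 2y = 8.85 + 2×2.46 = 13.77 ft
R = A/P = 21.77/13.77 = 1.581 ft
Q = (1.486/n)·A·R^(2/3)·S^(1/2) = (1.486/0.016) × 21.77 × 1.581^(2/3) × 0.0027^(1/2) = 142.6 ft³/s
V = Q/A = 142.6/21.77 = 6.550 ft/s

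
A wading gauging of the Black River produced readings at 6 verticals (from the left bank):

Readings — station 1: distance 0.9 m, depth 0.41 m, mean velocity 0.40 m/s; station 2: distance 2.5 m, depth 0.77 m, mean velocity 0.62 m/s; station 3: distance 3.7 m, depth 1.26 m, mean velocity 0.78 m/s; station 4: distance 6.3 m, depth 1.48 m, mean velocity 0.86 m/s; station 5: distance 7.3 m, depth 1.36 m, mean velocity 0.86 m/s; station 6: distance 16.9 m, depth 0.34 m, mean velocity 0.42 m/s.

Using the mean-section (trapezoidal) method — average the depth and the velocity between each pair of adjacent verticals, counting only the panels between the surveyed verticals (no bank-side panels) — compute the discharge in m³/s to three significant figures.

Panel 1-2: Δb = 1.6 m, d̄ = (0.41+0.77)/2 = 0.59, v̄ = (0.40+0.62)/2 = 0.51 → q = 1.6×0.59×0.51 = 0.4814 m³/s
Panel 2-3: Δb = 1.2 m, d̄ = (0.77+1.26)/2 = 1.015, v̄ = (0.62+0.78)/2 = 0.7 → q = 1.2×1.015×0.7 = 0.8526 m³/s
Panel 3-4: Δb = 2.6 m, d̄ = (1.26+1.48)/2 = 1.37, v̄ = (0.78+0.86)/2 = 0.82 → q = 2.6×1.37×0.82 = 2.921 m³/s
Panel 4-5: Δb = 1 m, d̄ = (1.48+1.36)/2 = 1.42, v̄ = (0.86+0.86)/2 = 0.86 → q = 1×1.42×0.86 = 1.221 m³/s
Panel 5-6: Δb = 9.6 m, d̄ = (1.36+0.34)/2 = 0.85, v̄ = (0.86+0.42)/2 = 0.64 → q = 9.6×0.85×0.64 = 5.222 m³/s
Q = Σ q = 10.70 m³/s

10.7 m³/s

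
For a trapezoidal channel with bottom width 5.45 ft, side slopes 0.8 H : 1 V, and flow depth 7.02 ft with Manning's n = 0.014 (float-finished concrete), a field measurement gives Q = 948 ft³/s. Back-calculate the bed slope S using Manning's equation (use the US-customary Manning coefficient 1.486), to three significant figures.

A = (b + z·y)·y = (5.45 + 0.8×7.02)×7.02 = 77.68 ft²
P = b + 2y√(1+z²) = 5.45 + 2×7.02×√(1+0.8²) = 23.43 ft
R = A/P = 77.68/23.43 = 3.316 ft
S = (Q·n / (1.486·A·R^(2/3)))² = (948×0.014 / (1.486×77.68×2.224))² = 0.002674

0.00267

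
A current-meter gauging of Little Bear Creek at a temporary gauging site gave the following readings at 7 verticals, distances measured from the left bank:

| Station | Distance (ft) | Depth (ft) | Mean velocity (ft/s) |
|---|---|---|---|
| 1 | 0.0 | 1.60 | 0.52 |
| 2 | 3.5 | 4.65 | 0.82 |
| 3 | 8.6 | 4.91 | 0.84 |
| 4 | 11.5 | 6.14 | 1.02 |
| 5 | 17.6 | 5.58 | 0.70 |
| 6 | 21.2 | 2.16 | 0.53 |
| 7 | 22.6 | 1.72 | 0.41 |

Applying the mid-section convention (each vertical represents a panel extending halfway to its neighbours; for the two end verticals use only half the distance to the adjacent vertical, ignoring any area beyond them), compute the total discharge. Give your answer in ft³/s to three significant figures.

84.8 ft³/s

w_1 = (3.5 − 0.0)/2 = 1.75 ft; q_1 = 0.52 × 1.60 × 1.75 = 1.456 ft³/s
w_2 = (8.6 − 0.0)/2 = 4.3 ft; q_2 = 0.82 × 4.65 × 4.3 = 16.40 ft³/s
w_3 = (11.5 − 3.5)/2 = 4 ft; q_3 = 0.84 × 4.91 × 4 = 16.50 ft³/s
w_4 = (17.6 − 8.6)/2 = 4.5 ft; q_4 = 1.02 × 6.14 × 4.5 = 28.18 ft³/s
w_5 = (21.2 − 11.5)/2 = 4.85 ft; q_5 = 0.70 × 5.58 × 4.85 = 18.94 ft³/s
w_6 = (22.6 − 17.6)/2 = 2.5 ft; q_6 = 0.53 × 2.16 × 2.5 = 2.862 ft³/s
w_7 = (22.6 − 21.2)/2 = 0.7 ft; q_7 = 0.41 × 1.72 × 0.7 = 0.4936 ft³/s
Q = Σ qᵢ = 84.83 ft³/s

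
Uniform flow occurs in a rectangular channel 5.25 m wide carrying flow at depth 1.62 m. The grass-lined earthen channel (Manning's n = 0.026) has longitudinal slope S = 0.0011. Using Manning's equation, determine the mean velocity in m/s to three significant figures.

A = b·y = 5.25 × 1.62 = 8.505 m²
P = b + 2y = 5.25 + 2×1.62 = 8.490 m
R = A/P = 8.505/8.490 = 1.002 m
Q = (1/n)·A·R^(2/3)·S^(1/2) = (1/0.026) × 8.505 × 1.002^(2/3) × 0.0011^(1/2) = 10.86 m³/s
V = Q/A = 10.86/8.505 = 1.277 m/s

1.28 m/s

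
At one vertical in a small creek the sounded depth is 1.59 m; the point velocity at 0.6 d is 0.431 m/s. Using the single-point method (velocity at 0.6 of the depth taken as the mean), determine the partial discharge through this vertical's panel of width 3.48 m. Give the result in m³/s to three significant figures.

v̄ = v₀.₆ = 0.431 m/s
q = v̄ × d × w = 0.4310 × 1.59 × 3.48 = 2.385 m³/s

2.38 m³/s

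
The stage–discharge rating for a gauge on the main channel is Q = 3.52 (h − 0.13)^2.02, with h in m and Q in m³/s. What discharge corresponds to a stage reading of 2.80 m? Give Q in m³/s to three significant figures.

Q = 3.52 × (2.80 − 0.13)^2.02 = 3.52 × 2.67^2.02 = 25.59 m³/s

25.6 m³/s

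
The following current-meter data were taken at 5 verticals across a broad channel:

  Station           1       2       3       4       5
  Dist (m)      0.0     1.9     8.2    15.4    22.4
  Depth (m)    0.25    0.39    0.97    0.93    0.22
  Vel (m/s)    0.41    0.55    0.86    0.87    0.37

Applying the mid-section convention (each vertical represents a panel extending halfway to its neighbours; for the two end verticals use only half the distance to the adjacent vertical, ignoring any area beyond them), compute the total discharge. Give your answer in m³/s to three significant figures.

12.6 m³/s

w_1 = (1.9 − 0.0)/2 = 0.95 m; q_1 = 0.41 × 0.25 × 0.95 = 0.09738 m³/s
w_2 = (8.2 − 0.0)/2 = 4.1 m; q_2 = 0.55 × 0.39 × 4.1 = 0.8795 m³/s
w_3 = (15.4 − 1.9)/2 = 6.75 m; q_3 = 0.86 × 0.97 × 6.75 = 5.631 m³/s
w_4 = (22.4 − 8.2)/2 = 7.1 m; q_4 = 0.87 × 0.93 × 7.1 = 5.745 m³/s
w_5 = (22.4 − 15.4)/2 = 3.5 m; q_5 = 0.37 × 0.22 × 3.5 = 0.2849 m³/s
Q = Σ qᵢ = 12.64 m³/s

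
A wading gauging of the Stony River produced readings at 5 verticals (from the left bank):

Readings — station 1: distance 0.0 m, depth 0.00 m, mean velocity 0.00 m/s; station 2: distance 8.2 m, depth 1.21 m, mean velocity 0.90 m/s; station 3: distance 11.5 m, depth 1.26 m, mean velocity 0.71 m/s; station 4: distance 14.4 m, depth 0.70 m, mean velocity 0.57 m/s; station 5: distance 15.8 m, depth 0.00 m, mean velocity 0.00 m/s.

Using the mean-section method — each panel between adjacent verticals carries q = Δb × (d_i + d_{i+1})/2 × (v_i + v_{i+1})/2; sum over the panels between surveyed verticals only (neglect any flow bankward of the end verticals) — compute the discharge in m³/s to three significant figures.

7.47 m³/s

Panel 1-2: Δb = 8.2 m, d̄ = (0.00+1.21)/2 = 0.605, v̄ = (0.00+0.90)/2 = 0.45 → q = 8.2×0.605×0.45 = 2.232 m³/s
Panel 2-3: Δb = 3.3 m, d̄ = (1.21+1.26)/2 = 1.235, v̄ = (0.90+0.71)/2 = 0.805 → q = 3.3×1.235×0.805 = 3.281 m³/s
Panel 3-4: Δb = 2.9 m, d̄ = (1.26+0.70)/2 = 0.98, v̄ = (0.71+0.57)/2 = 0.64 → q = 2.9×0.98×0.64 = 1.819 m³/s
Panel 4-5: Δb = 1.4 m, d̄ = (0.70+0.00)/2 = 0.35, v̄ = (0.57+0.00)/2 = 0.285 → q = 1.4×0.35×0.285 = 0.1397 m³/s
Q = Σ q = 7.472 m³/s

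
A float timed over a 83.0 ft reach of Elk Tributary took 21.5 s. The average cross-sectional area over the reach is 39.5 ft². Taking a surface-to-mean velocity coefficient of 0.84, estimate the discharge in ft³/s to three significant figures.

v_surface = L / t̄ = 83.0 / 21.5 = 3.860 ft/s
v_mean = 0.84 × 3.860 = 3.243 ft/s
Q = A × v_mean = 39.5 × 3.243 = 128.1 ft³/s

128 ft³/s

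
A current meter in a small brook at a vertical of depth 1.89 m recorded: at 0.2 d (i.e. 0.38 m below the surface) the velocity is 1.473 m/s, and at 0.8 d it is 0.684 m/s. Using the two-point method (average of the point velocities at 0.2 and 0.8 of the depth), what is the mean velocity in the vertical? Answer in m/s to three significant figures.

v̄ = (1.473 + 0.684) / 2 = 1.079 m/s

1.08 m/s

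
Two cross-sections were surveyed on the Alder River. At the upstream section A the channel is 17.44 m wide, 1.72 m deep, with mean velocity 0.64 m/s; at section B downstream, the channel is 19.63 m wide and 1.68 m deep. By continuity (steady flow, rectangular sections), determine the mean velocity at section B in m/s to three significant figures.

Q = A₁V₁ = (17.44×1.72) × 0.64 = 19.20 m³/s
A₂ = 19.63 × 1.68 = 32.98 m²
V₂ = Q/A₂ = 19.20/32.98 = 0.5821 m/s

0.582 m/s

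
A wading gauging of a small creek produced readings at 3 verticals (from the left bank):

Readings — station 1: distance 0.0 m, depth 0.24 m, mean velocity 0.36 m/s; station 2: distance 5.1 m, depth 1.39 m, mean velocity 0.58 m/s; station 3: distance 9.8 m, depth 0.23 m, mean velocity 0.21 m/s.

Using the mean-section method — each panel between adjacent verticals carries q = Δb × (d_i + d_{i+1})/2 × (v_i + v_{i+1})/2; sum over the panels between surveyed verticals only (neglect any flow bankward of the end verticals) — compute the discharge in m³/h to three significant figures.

12400 m³/h

Panel 1-2: Δb = 5.1 m, d̄ = (0.24+1.39)/2 = 0.815, v̄ = (0.36+0.58)/2 = 0.47 → q = 5.1×0.815×0.47 = 1.954 m³/s
Panel 2-3: Δb = 4.7 m, d̄ = (1.39+0.23)/2 = 0.81, v̄ = (0.58+0.21)/2 = 0.395 → q = 4.7×0.81×0.395 = 1.504 m³/s
Q = Σ q = 3.457 m³/s
= 3.457 × 3600 = 12450 m³/h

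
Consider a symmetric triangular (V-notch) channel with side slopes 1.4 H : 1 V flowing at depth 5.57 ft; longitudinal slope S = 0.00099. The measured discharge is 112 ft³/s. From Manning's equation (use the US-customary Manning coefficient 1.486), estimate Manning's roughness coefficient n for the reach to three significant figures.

0.0313

A = z·y² = 1.4×5.57² = 43.43 ft²
P = 2y√(1+z²) = 2×5.57×√(1+1.4²) = 19.17 ft
R = A/P = 43.43/19.17 = 2.266 ft
n = (1.486/Q)·A·R^(2/3)·S^(1/2) = (1.486/112) × 43.43 × 1.725 × 0.03146 = 0.03128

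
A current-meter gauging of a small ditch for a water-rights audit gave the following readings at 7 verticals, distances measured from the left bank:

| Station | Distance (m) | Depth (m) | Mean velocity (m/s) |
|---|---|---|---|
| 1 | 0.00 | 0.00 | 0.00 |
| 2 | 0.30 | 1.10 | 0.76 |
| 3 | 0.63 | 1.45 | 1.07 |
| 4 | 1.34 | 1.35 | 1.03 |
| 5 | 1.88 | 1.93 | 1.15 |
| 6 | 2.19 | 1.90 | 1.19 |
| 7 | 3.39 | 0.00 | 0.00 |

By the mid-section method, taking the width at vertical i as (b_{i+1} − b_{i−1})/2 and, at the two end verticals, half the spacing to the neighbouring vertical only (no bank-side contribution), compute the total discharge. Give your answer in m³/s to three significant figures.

4.59 m³/s

w_2 = (0.63 − 0.00)/2 = 0.315 m; q_2 = 0.76 × 1.10 × 0.315 = 0.2633 m³/s
w_3 = (1.34 − 0.30)/2 = 0.52 m; q_3 = 1.07 × 1.45 × 0.52 = 0.8068 m³/s
w_4 = (1.88 − 0.63)/2 = 0.625 m; q_4 = 1.03 × 1.35 × 0.625 = 0.8691 m³/s
w_5 = (2.19 − 1.34)/2 = 0.425 m; q_5 = 1.15 × 1.93 × 0.425 = 0.9433 m³/s
w_6 = (3.39 − 1.88)/2 = 0.755 m; q_6 = 1.19 × 1.90 × 0.755 = 1.707 m³/s
Stations 1, 7 contribute zero (depth or velocity is 0).
Q = Σ qᵢ = 4.590 m³/s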